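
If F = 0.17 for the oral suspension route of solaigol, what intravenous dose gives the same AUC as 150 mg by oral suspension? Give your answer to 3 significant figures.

D_iv = 25.5 mg

Systemic exposure from an extravascular dose = F × D_ev, so the equivalent IV dose is F × D_ev.
D_iv = F × D_ev = 0.17 × 150 = 25.5 mg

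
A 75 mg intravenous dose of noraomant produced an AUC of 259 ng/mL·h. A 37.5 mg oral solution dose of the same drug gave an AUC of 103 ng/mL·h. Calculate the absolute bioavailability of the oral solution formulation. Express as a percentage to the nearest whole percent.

F = (AUC_ev / D_ev) / (AUC_iv / D_iv)
  = (103/37.5) / (259/75)
  = 2.74667 / 3.45333 = 0.7954
  = 79.54%

F = 80%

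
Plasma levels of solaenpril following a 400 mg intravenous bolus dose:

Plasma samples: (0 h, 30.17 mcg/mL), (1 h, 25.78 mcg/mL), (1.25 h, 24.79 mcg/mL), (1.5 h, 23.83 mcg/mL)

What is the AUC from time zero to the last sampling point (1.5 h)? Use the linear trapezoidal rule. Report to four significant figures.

AUC = 40.37 mcg/mL·h

Trapezoidal AUC_0→1.5:
  [0→1]: (30.17+25.78)/2 × 1 = 27.975
  [1→1.25]: (25.78+24.79)/2 × 0.25 = 6.32125
  [1.25→1.5]: (24.79+23.83)/2 × 0.25 = 6.0775
  Sum = 40.37375 mcg/mL·h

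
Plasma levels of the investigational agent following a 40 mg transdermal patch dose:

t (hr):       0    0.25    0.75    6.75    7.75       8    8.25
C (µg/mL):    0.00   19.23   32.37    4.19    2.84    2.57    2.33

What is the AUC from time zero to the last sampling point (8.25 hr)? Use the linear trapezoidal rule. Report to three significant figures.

AUC = 130 µg/mL·hr

Trapezoidal AUC_0→8.25:
  [0→0.25]: (0.00+19.23)/2 × 0.25 = 2.40375
  [0.25→0.75]: (19.23+32.37)/2 × 0.5 = 12.9
  [0.75→6.75]: (32.37+4.19)/2 × 6 = 109.68
  [6.75→7.75]: (4.19+2.84)/2 × 1 = 3.515
  [7.75→8]: (2.84+2.57)/2 × 0.25 = 0.67625
  [8→8.25]: (2.57+2.33)/2 × 0.25 = 0.6125
  Sum = 129.7875 µg/mL·hr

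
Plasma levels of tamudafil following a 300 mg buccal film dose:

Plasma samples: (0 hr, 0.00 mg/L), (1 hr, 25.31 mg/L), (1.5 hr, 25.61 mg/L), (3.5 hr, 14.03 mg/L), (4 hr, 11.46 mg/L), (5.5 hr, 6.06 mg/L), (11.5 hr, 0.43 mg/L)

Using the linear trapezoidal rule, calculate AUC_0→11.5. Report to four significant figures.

Trapezoidal AUC_0→11.5:
  [0→1]: (0.00+25.31)/2 × 1 = 12.655
  [1→1.5]: (25.31+25.61)/2 × 0.5 = 12.73
  [1.5→3.5]: (25.61+14.03)/2 × 2 = 39.64
  [3.5→4]: (14.03+11.46)/2 × 0.5 = 6.3725
  [4→5.5]: (11.46+6.06)/2 × 1.5 = 13.14
  [5.5→11.5]: (6.06+0.43)/2 × 6 = 19.47
  Sum = 104.0075 mg/L·hr

AUC = 104.0 mg/L·hr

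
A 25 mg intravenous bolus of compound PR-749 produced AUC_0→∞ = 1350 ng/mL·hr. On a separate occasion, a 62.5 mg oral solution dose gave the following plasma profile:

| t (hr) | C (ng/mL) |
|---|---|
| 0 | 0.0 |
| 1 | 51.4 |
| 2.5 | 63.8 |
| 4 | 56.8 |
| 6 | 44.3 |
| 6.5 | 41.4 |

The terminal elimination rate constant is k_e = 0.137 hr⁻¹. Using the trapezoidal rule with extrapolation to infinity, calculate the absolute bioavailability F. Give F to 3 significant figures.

F = 0.186

Trapezoidal AUC_0→6.5 (oral solution):
  [0→1]: (0.0+51.4)/2 × 1 = 25.7
  [1→2.5]: (51.4+63.8)/2 × 1.5 = 86.4
  [2.5→4]: (63.8+56.8)/2 × 1.5 = 90.45
  [4→6]: (56.8+44.3)/2 × 2 = 101.1
  [6→6.5]: (44.3+41.4)/2 × 0.5 = 21.425
  Sum = 325.075 ng/mL·hr
Tail: C_last/k_e = 41.4/0.137 = 302.190
AUC_0→∞ (oral solution) = 325.075 + 302.190 = 627.265 ng/mL·hr
F = (AUC_ev/D_ev)/(AUC_iv/D_iv) = (627.265/62.5)/(1350/25) = 10.03624/54 = 0.1859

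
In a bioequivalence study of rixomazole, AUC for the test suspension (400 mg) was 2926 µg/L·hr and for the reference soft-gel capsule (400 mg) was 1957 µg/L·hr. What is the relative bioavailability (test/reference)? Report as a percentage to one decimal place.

F_rel = 149.5%

F_rel = (AUC_test/D_test) / (AUC_ref/D_ref)
      = (2926/400) / (1957/400)
      = 7.315 / 4.8925 = 1.4951 = 149.51%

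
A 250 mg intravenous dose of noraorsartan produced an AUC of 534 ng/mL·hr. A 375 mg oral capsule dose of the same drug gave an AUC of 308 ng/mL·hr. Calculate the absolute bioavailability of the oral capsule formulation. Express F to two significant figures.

F = 0.38

F = (AUC_ev / D_ev) / (AUC_iv / D_iv)
  = (308/375) / (534/250)
  = 0.821333 / 2.136 = 0.3845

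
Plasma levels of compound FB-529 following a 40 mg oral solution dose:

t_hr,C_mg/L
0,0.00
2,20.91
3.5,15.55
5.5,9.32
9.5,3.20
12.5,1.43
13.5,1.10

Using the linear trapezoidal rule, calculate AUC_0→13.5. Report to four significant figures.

Trapezoidal AUC_0→13.5:
  [0→2]: (0.00+20.91)/2 × 2 = 20.91
  [2→3.5]: (20.91+15.55)/2 × 1.5 = 27.345
  [3.5→5.5]: (15.55+9.32)/2 × 2 = 24.87
  [5.5→9.5]: (9.32+3.20)/2 × 4 = 25.04
  [9.5→12.5]: (3.20+1.43)/2 × 3 = 6.945
  [12.5→13.5]: (1.43+1.10)/2 × 1 = 1.265
  Sum = 106.375 mg/L·hr

AUC = 106.4 mg/L·hr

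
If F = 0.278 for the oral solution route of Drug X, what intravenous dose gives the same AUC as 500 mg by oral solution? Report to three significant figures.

Systemic exposure from an extravascular dose = F × D_ev, so the equivalent IV dose is F × D_ev.
D_iv = F × D_ev = 0.278 × 500 = 139 mg

D_iv = 139 mg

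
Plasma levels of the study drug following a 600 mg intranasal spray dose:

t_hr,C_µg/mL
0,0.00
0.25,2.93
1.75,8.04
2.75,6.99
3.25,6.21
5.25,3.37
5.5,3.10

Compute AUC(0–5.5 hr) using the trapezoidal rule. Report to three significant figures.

AUC = 29.8 µg/mL·hr

Trapezoidal AUC_0→5.5:
  [0→0.25]: (0.00+2.93)/2 × 0.25 = 0.36625
  [0.25→1.75]: (2.93+8.04)/2 × 1.5 = 8.2275
  [1.75→2.75]: (8.04+6.99)/2 × 1 = 7.515
  [2.75→3.25]: (6.99+6.21)/2 × 0.5 = 3.3
  [3.25→5.25]: (6.21+3.37)/2 × 2 = 9.58
  [5.25→5.5]: (3.37+3.10)/2 × 0.25 = 0.80875
  Sum = 29.7975 µg/mL·hr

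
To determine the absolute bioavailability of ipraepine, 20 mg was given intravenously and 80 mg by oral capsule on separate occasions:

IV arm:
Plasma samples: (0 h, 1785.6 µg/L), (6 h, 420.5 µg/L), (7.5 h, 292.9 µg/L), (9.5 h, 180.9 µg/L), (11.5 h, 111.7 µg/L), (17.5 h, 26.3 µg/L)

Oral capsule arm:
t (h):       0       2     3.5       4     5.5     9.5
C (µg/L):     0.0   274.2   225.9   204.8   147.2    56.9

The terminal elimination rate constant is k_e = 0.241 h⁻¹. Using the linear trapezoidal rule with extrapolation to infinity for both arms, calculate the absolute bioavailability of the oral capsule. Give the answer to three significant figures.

Trapezoidal AUC_0→17.5 (IV):
  [0→6]: (1785.6+420.5)/2 × 6 = 6618.3
  [6→7.5]: (420.5+292.9)/2 × 1.5 = 535.05
  [7.5→9.5]: (292.9+180.9)/2 × 2 = 473.8
  [9.5→11.5]: (180.9+111.7)/2 × 2 = 292.6
  [11.5→17.5]: (111.7+26.3)/2 × 6 = 414.0
  Sum = 8333.75 µg/L·h
IV tail: 26.3/0.241 = 109.129; AUC_iv,0→∞ = 8333.75 + 109.129 = 8442.879 µg/L·h
Trapezoidal AUC_0→9.5 (oral capsule):
  [0→2]: (0.0+274.2)/2 × 2 = 274.2
  [2→3.5]: (274.2+225.9)/2 × 1.5 = 375.075
  [3.5→4]: (225.9+204.8)/2 × 0.5 = 107.675
  [4→5.5]: (204.8+147.2)/2 × 1.5 = 264.0
  [5.5→9.5]: (147.2+56.9)/2 × 4 = 408.2
  Sum = 1429.15 µg/L·h
oral capsule tail: 56.9/0.241 = 236.100; AUC_ev,0→∞ = 1429.15 + 236.100 = 1665.25 µg/L·h
F = (AUC_ev/D_ev)/(AUC_iv/D_iv) = (1665.25/80)/(8442.879/20) = 20.815625/422.14395 = 0.0493

F = 0.0493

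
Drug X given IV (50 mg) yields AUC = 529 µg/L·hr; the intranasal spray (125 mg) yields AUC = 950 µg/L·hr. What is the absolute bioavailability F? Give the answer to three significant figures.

F = (AUC_ev / D_ev) / (AUC_iv / D_iv)
  = (950/125) / (529/50)
  = 7.6 / 10.58 = 0.7183

F = 0.718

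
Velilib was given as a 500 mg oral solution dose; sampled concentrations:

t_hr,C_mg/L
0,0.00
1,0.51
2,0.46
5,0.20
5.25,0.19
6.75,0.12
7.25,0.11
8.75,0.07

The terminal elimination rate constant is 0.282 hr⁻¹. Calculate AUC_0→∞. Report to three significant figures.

Trapezoidal AUC_0→8.75:
  [0→1]: (0.00+0.51)/2 × 1 = 0.255
  [1→2]: (0.51+0.46)/2 × 1 = 0.485
  [2→5]: (0.46+0.20)/2 × 3 = 0.99
  [5→5.25]: (0.20+0.19)/2 × 0.25 = 0.04875
  [5.25→6.75]: (0.19+0.12)/2 × 1.5 = 0.2325
  [6.75→7.25]: (0.12+0.11)/2 × 0.5 = 0.0575
  [7.25→8.75]: (0.11+0.07)/2 × 1.5 = 0.135
  Sum = 2.20375 mg/L·hr
Extrapolated tail: C_last / k_e = 0.07 / 0.282 = 0.248
AUC_0→∞ = 2.20375 + 0.248 = 2.45175 mg/L·hr

AUC = 2.45 mg/L·hr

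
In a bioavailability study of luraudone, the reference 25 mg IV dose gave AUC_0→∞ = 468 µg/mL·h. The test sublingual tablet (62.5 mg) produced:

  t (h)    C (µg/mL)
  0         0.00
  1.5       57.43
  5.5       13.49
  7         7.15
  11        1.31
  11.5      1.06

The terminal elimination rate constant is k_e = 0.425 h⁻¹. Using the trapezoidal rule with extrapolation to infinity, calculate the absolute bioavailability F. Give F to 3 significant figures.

Trapezoidal AUC_0→11.5 (sublingual tablet):
  [0→1.5]: (0.00+57.43)/2 × 1.5 = 43.0725
  [1.5→5.5]: (57.43+13.49)/2 × 4 = 141.84
  [5.5→7]: (13.49+7.15)/2 × 1.5 = 15.48
  [7→11]: (7.15+1.31)/2 × 4 = 16.92
  [11→11.5]: (1.31+1.06)/2 × 0.5 = 0.5925
  Sum = 217.905 µg/mL·h
Tail: C_last/k_e = 1.06/0.425 = 2.494
AUC_0→∞ (sublingual tablet) = 217.905 + 2.494 = 220.399 µg/mL·h
F = (AUC_ev/D_ev)/(AUC_iv/D_iv) = (220.399/62.5)/(468/25) = 3.526384/18.72 = 0.1884

F = 0.188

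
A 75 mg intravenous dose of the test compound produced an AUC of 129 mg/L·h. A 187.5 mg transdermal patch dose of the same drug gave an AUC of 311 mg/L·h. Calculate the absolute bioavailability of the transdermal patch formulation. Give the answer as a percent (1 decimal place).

F = 96.4%

F = (AUC_ev / D_ev) / (AUC_iv / D_iv)
  = (311/187.5) / (129/75)
  = 1.65867 / 1.72 = 0.9643
  = 96.43%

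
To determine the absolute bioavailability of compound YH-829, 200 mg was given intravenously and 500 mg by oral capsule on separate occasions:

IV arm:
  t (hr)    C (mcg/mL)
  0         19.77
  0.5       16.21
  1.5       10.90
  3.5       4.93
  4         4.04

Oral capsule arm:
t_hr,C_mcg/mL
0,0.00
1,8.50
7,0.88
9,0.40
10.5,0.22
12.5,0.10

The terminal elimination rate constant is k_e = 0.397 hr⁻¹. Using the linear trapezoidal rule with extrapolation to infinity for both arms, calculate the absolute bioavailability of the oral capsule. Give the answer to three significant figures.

F = 0.273

Trapezoidal AUC_0→4 (IV):
  [0→0.5]: (19.77+16.21)/2 × 0.5 = 8.995
  [0.5→1.5]: (16.21+10.90)/2 × 1 = 13.555
  [1.5→3.5]: (10.90+4.93)/2 × 2 = 15.83
  [3.5→4]: (4.93+4.04)/2 × 0.5 = 2.2425
  Sum = 40.6225 mcg/mL·hr
IV tail: 4.04/0.397 = 10.176; AUC_iv,0→∞ = 40.6225 + 10.176 = 50.7985 mcg/mL·hr
Trapezoidal AUC_0→12.5 (oral capsule):
  [0→1]: (0.00+8.50)/2 × 1 = 4.25
  [1→7]: (8.50+0.88)/2 × 6 = 28.14
  [7→9]: (0.88+0.40)/2 × 2 = 1.28
  [9→10.5]: (0.40+0.22)/2 × 1.5 = 0.465
  [10.5→12.5]: (0.22+0.10)/2 × 2 = 0.32
  Sum = 34.455 mcg/mL·hr
oral capsule tail: 0.10/0.397 = 0.252; AUC_ev,0→∞ = 34.455 + 0.252 = 34.707 mcg/mL·hr
F = (AUC_ev/D_ev)/(AUC_iv/D_iv) = (34.707/500)/(50.7985/200) = 0.069414/0.2539925 = 0.2733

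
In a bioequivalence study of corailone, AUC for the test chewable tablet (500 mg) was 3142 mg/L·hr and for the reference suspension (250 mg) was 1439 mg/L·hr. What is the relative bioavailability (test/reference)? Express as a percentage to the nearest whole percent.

F_rel = (AUC_test/D_test) / (AUC_ref/D_ref)
      = (3142/500) / (1439/250)
      = 6.284 / 5.756 = 1.0917 = 109.17%

F_rel = 109%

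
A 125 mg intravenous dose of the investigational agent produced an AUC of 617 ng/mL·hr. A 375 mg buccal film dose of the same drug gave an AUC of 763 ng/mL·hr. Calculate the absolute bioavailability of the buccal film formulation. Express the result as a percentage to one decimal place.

F = (AUC_ev / D_ev) / (AUC_iv / D_iv)
  = (763/375) / (617/125)
  = 2.03467 / 4.936 = 0.4122
  = 41.22%

F = 41.2%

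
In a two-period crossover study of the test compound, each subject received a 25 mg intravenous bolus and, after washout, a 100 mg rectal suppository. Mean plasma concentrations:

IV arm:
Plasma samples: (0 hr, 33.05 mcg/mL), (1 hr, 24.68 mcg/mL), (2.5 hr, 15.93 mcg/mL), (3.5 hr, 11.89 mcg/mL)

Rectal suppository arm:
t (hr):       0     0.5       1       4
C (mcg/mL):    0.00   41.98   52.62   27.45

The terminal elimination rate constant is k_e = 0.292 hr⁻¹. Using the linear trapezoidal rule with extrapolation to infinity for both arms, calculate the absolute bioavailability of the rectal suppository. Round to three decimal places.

Trapezoidal AUC_0→3.5 (IV):
  [0→1]: (33.05+24.68)/2 × 1 = 28.865
  [1→2.5]: (24.68+15.93)/2 × 1.5 = 30.4575
  [2.5→3.5]: (15.93+11.89)/2 × 1 = 13.91
  Sum = 73.2325 mcg/mL·hr
IV tail: 11.89/0.292 = 40.719; AUC_iv,0→∞ = 73.2325 + 40.719 = 113.9515 mcg/mL·hr
Trapezoidal AUC_0→4 (rectal suppository):
  [0→0.5]: (0.00+41.98)/2 × 0.5 = 10.495
  [0.5→1]: (41.98+52.62)/2 × 0.5 = 23.65
  [1→4]: (52.62+27.45)/2 × 3 = 120.105
  Sum = 154.25 mcg/mL·hr
rectal suppository tail: 27.45/0.292 = 94.007; AUC_ev,0→∞ = 154.25 + 94.007 = 248.257 mcg/mL·hr
F = (AUC_ev/D_ev)/(AUC_iv/D_iv) = (248.257/100)/(113.9515/25) = 2.48257/4.55806 = 0.5447

F = 0.545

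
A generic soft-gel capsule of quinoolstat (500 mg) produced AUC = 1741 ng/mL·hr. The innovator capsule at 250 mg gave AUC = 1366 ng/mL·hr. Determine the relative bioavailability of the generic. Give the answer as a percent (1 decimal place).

F_rel = (AUC_test/D_test) / (AUC_ref/D_ref)
      = (1741/500) / (1366/250)
      = 3.482 / 5.464 = 0.6373 = 63.73%

F_rel = 63.7%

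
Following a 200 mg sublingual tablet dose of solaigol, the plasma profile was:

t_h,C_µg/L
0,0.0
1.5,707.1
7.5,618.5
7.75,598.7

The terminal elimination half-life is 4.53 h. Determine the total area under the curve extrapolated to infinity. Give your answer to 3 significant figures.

AUC = 8570 µg/L·h

Trapezoidal AUC_0→7.75:
  [0→1.5]: (0.0+707.1)/2 × 1.5 = 530.325
  [1.5→7.5]: (707.1+618.5)/2 × 6 = 3976.8
  [7.5→7.75]: (618.5+598.7)/2 × 0.25 = 152.15
  Sum = 4659.275 µg/L·h
k_e = ln2 / t½ = 0.693147 / 4.53 = 0.1530 h^-1
Extrapolated tail: C_last / k_e = 598.7 / 0.153 = 3913.072
AUC_0→∞ = 4659.275 + 3913.072 = 8572.347 µg/L·h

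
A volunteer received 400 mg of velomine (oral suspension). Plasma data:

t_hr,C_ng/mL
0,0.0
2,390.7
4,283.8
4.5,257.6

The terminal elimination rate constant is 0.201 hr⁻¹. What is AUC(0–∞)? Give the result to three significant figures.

AUC = 2480 ng/mL·hr

Trapezoidal AUC_0→4.5:
  [0→2]: (0.0+390.7)/2 × 2 = 390.7
  [2→4]: (390.7+283.8)/2 × 2 = 674.5
  [4→4.5]: (283.8+257.6)/2 × 0.5 = 135.35
  Sum = 1200.55 ng/mL·hr
Extrapolated tail: C_last / k_e = 257.6 / 0.201 = 1281.592
AUC_0→∞ = 1200.55 + 1281.592 = 2482.142 ng/mL·hr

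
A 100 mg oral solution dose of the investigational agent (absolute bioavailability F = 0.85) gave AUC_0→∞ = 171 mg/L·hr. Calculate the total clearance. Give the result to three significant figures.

CL = F × Dose / AUC_0→∞
   = 0.85 × 100 / 171 = 0.497076 L/hr

CL = 0.497 L/hr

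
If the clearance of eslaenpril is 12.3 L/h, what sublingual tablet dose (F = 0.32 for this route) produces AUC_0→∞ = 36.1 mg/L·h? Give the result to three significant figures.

Dose = 1390 mg

Dose = CL × AUC_0→∞ / F
     = 12.3 × 36.1 / 0.32 = 1387.59 mg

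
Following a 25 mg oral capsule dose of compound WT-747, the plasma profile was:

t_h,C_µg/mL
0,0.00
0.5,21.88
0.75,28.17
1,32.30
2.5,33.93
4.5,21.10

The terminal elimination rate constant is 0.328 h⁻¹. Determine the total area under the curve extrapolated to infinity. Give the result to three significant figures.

AUC = 188 µg/mL·h

Trapezoidal AUC_0→4.5:
  [0→0.5]: (0.00+21.88)/2 × 0.5 = 5.47
  [0.5→0.75]: (21.88+28.17)/2 × 0.25 = 6.25625
  [0.75→1]: (28.17+32.30)/2 × 0.25 = 7.55875
  [1→2.5]: (32.30+33.93)/2 × 1.5 = 49.6725
  [2.5→4.5]: (33.93+21.10)/2 × 2 = 55.03
  Sum = 123.9875 µg/mL·h
Extrapolated tail: C_last / k_e = 21.10 / 0.328 = 64.329
AUC_0→∞ = 123.9875 + 64.329 = 188.3165 µg/mL·h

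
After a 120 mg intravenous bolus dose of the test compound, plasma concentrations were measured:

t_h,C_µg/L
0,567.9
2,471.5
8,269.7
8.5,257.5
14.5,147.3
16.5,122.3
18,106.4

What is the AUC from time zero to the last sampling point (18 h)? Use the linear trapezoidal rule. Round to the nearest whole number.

AUC = 5050 µg/L·h

Trapezoidal AUC_0→18:
  [0→2]: (567.9+471.5)/2 × 2 = 1039.4
  [2→8]: (471.5+269.7)/2 × 6 = 2223.6
  [8→8.5]: (269.7+257.5)/2 × 0.5 = 131.8
  [8.5→14.5]: (257.5+147.3)/2 × 6 = 1214.4
  [14.5→16.5]: (147.3+122.3)/2 × 2 = 269.6
  [16.5→18]: (122.3+106.4)/2 × 1.5 = 171.525
  Sum = 5050.325 µg/L·h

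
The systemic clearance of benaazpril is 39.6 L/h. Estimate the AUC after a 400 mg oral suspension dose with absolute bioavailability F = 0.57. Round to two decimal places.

AUC = 5.76 mg/L·h

AUC_0→∞ = F × Dose / CL
        = 0.57 × 400 / 39.6 = 5.75758 mg/L·h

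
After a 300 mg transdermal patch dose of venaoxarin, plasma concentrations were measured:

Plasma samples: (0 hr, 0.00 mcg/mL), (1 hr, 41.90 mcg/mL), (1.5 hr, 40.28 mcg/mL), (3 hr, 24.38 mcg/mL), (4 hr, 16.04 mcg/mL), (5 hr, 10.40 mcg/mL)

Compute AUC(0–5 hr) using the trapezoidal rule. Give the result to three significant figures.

AUC = 123 mcg/mL·hr

Trapezoidal AUC_0→5:
  [0→1]: (0.00+41.90)/2 × 1 = 20.95
  [1→1.5]: (41.90+40.28)/2 × 0.5 = 20.545
  [1.5→3]: (40.28+24.38)/2 × 1.5 = 48.495
  [3→4]: (24.38+16.04)/2 × 1 = 20.21
  [4→5]: (16.04+10.40)/2 × 1 = 13.22
  Sum = 123.42 mcg/mL·hr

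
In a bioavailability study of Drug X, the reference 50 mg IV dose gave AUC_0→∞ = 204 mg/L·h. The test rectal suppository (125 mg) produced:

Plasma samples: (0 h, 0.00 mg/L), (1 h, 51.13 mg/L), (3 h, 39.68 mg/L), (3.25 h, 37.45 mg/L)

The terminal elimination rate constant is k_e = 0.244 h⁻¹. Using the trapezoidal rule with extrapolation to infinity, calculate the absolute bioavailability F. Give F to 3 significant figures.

F = 0.548

Trapezoidal AUC_0→3.25 (rectal suppository):
  [0→1]: (0.00+51.13)/2 × 1 = 25.565
  [1→3]: (51.13+39.68)/2 × 2 = 90.81
  [3→3.25]: (39.68+37.45)/2 × 0.25 = 9.64125
  Sum = 126.01625 mg/L·h
Tail: C_last/k_e = 37.45/0.244 = 153.484
AUC_0→∞ (rectal suppository) = 126.01625 + 153.484 = 279.50025 mg/L·h
F = (AUC_ev/D_ev)/(AUC_iv/D_iv) = (279.50025/125)/(204/50) = 2.236002/4.08 = 0.5480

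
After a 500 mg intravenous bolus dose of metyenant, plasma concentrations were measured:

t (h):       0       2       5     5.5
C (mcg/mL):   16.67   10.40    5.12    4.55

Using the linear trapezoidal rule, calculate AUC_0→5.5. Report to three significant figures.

AUC = 52.8 mcg/mL·h

Trapezoidal AUC_0→5.5:
  [0→2]: (16.67+10.40)/2 × 2 = 27.07
  [2→5]: (10.40+5.12)/2 × 3 = 23.28
  [5→5.5]: (5.12+4.55)/2 × 0.5 = 2.4175
  Sum = 52.7675 mcg/mL·h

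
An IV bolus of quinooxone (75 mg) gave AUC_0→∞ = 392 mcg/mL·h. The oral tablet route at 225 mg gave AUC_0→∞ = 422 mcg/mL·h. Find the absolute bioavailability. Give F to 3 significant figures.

F = 0.359

F = (AUC_ev / D_ev) / (AUC_iv / D_iv)
  = (422/225) / (392/75)
  = 1.87556 / 5.22667 = 0.3588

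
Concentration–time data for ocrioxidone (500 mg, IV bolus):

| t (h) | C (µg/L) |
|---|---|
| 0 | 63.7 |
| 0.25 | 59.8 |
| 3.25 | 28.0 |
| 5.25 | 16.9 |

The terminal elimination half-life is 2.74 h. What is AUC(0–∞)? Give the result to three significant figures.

Trapezoidal AUC_0→5.25:
  [0→0.25]: (63.7+59.8)/2 × 0.25 = 15.4375
  [0.25→3.25]: (59.8+28.0)/2 × 3 = 131.7
  [3.25→5.25]: (28.0+16.9)/2 × 2 = 44.9
  Sum = 192.0375 µg/L·h
k_e = ln2 / t½ = 0.693147 / 2.74 = 0.2530 h^-1
Extrapolated tail: C_last / k_e = 16.9 / 0.253 = 66.798
AUC_0→∞ = 192.0375 + 66.798 = 258.8355 µg/L·h

AUC = 259 µg/L·h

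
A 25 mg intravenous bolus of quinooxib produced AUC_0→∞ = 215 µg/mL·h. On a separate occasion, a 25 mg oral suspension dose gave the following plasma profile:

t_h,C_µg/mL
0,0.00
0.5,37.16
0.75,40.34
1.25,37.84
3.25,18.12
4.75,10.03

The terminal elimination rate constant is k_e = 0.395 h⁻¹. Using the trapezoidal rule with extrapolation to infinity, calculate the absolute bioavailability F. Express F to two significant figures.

F = 0.66

Trapezoidal AUC_0→4.75 (oral suspension):
  [0→0.5]: (0.00+37.16)/2 × 0.5 = 9.29
  [0.5→0.75]: (37.16+40.34)/2 × 0.25 = 9.6875
  [0.75→1.25]: (40.34+37.84)/2 × 0.5 = 19.545
  [1.25→3.25]: (37.84+18.12)/2 × 2 = 55.96
  [3.25→4.75]: (18.12+10.03)/2 × 1.5 = 21.1125
  Sum = 115.595 µg/mL·h
Tail: C_last/k_e = 10.03/0.395 = 25.392
AUC_0→∞ (oral suspension) = 115.595 + 25.392 = 140.987 µg/mL·h
F = (AUC_ev/D_ev)/(AUC_iv/D_iv) = (140.987/25)/(215/25) = 5.63948/8.6 = 0.6558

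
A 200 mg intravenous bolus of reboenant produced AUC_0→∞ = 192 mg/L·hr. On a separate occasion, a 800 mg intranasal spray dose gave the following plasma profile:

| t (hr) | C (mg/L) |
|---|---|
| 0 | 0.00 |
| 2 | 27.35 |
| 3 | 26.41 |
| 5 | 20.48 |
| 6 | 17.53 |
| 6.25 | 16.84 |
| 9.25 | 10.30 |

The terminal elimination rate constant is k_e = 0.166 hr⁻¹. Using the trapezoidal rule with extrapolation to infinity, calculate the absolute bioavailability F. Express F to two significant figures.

F = 0.30

Trapezoidal AUC_0→9.25 (intranasal spray):
  [0→2]: (0.00+27.35)/2 × 2 = 27.35
  [2→3]: (27.35+26.41)/2 × 1 = 26.88
  [3→5]: (26.41+20.48)/2 × 2 = 46.89
  [5→6]: (20.48+17.53)/2 × 1 = 19.005
  [6→6.25]: (17.53+16.84)/2 × 0.25 = 4.29625
  [6.25→9.25]: (16.84+10.30)/2 × 3 = 40.71
  Sum = 165.13125 mg/L·hr
Tail: C_last/k_e = 10.30/0.166 = 62.048
AUC_0→∞ (intranasal spray) = 165.13125 + 62.048 = 227.17925 mg/L·hr
F = (AUC_ev/D_ev)/(AUC_iv/D_iv) = (227.17925/800)/(192/200) = 0.283974/0.96 = 0.2958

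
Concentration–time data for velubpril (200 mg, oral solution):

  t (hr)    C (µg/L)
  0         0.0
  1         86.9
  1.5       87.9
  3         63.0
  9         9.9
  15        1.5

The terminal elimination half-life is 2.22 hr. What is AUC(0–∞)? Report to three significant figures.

AUC = 458 µg/L·hr

Trapezoidal AUC_0→15:
  [0→1]: (0.0+86.9)/2 × 1 = 43.45
  [1→1.5]: (86.9+87.9)/2 × 0.5 = 43.7
  [1.5→3]: (87.9+63.0)/2 × 1.5 = 113.175
  [3→9]: (63.0+9.9)/2 × 6 = 218.7
  [9→15]: (9.9+1.5)/2 × 6 = 34.2
  Sum = 453.225 µg/L·hr
k_e = ln2 / t½ = 0.693147 / 2.22 = 0.3122 hr^-1
Extrapolated tail: C_last / k_e = 1.5 / 0.3122 = 4.805
AUC_0→∞ = 453.225 + 4.805 = 458.03 µg/L·hr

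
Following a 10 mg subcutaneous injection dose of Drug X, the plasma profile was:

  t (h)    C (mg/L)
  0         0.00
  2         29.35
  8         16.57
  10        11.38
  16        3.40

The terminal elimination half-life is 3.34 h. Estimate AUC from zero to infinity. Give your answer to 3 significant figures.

AUC = 256 mg/L·h

Trapezoidal AUC_0→16:
  [0→2]: (0.00+29.35)/2 × 2 = 29.35
  [2→8]: (29.35+16.57)/2 × 6 = 137.76
  [8→10]: (16.57+11.38)/2 × 2 = 27.95
  [10→16]: (11.38+3.40)/2 × 6 = 44.34
  Sum = 239.4 mg/L·h
k_e = ln2 / t½ = 0.693147 / 3.34 = 0.2075 h^-1
Extrapolated tail: C_last / k_e = 3.40 / 0.2075 = 16.386
AUC_0→∞ = 239.4 + 16.386 = 255.786 mg/L·h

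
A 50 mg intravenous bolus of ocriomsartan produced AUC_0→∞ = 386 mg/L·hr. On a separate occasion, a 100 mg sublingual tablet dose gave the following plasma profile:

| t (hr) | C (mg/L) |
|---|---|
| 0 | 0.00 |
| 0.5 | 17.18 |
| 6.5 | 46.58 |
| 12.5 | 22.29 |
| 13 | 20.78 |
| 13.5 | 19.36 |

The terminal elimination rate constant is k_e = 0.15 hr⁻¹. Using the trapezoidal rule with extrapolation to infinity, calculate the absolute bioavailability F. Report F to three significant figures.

Trapezoidal AUC_0→13.5 (sublingual tablet):
  [0→0.5]: (0.00+17.18)/2 × 0.5 = 4.295
  [0.5→6.5]: (17.18+46.58)/2 × 6 = 191.28
  [6.5→12.5]: (46.58+22.29)/2 × 6 = 206.61
  [12.5→13]: (22.29+20.78)/2 × 0.5 = 10.7675
  [13→13.5]: (20.78+19.36)/2 × 0.5 = 10.035
  Sum = 422.9875 mg/L·hr
Tail: C_last/k_e = 19.36/0.15 = 129.067
AUC_0→∞ (sublingual tablet) = 422.9875 + 129.067 = 552.0545 mg/L·hr
F = (AUC_ev/D_ev)/(AUC_iv/D_iv) = (552.0545/100)/(386/50) = 5.520545/7.72 = 0.7151

F = 0.715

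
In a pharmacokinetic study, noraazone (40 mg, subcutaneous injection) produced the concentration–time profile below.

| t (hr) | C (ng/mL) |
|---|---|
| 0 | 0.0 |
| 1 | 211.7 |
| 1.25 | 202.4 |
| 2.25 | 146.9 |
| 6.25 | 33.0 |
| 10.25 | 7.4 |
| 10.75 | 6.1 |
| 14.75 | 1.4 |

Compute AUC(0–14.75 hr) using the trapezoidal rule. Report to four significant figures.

Trapezoidal AUC_0→14.75:
  [0→1]: (0.0+211.7)/2 × 1 = 105.85
  [1→1.25]: (211.7+202.4)/2 × 0.25 = 51.7625
  [1.25→2.25]: (202.4+146.9)/2 × 1 = 174.65
  [2.25→6.25]: (146.9+33.0)/2 × 4 = 359.8
  [6.25→10.25]: (33.0+7.4)/2 × 4 = 80.8
  [10.25→10.75]: (7.4+6.1)/2 × 0.5 = 3.375
  [10.75→14.75]: (6.1+1.4)/2 × 4 = 15.0
  Sum = 791.2375 ng/mL·hr

AUC = 791.2 ng/mL·hr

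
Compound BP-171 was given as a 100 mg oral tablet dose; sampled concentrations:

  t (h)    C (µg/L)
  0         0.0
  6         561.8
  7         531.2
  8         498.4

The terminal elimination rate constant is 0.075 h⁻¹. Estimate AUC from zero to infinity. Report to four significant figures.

Trapezoidal AUC_0→8:
  [0→6]: (0.0+561.8)/2 × 6 = 1685.4
  [6→7]: (561.8+531.2)/2 × 1 = 546.5
  [7→8]: (531.2+498.4)/2 × 1 = 514.8
  Sum = 2746.7 µg/L·h
Extrapolated tail: C_last / k_e = 498.4 / 0.075 = 6645.333
AUC_0→∞ = 2746.7 + 6645.333 = 9392.033 µg/L·h

AUC = 9392 µg/L·h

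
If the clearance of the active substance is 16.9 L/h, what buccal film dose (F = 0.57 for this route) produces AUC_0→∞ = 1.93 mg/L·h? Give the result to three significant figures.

Dose = CL × AUC_0→∞ / F
     = 16.9 × 1.93 / 0.57 = 57.2228 mg

Dose = 57.2 mg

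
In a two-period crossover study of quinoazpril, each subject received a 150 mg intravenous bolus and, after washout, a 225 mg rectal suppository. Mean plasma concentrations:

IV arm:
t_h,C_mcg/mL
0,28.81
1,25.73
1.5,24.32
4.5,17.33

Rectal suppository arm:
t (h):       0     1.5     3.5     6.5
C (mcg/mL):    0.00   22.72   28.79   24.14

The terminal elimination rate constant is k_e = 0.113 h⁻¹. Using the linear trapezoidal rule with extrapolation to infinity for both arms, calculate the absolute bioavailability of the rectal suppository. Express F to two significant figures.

Trapezoidal AUC_0→4.5 (IV):
  [0→1]: (28.81+25.73)/2 × 1 = 27.27
  [1→1.5]: (25.73+24.32)/2 × 0.5 = 12.5125
  [1.5→4.5]: (24.32+17.33)/2 × 3 = 62.475
  Sum = 102.2575 mcg/mL·h
IV tail: 17.33/0.113 = 153.363; AUC_iv,0→∞ = 102.2575 + 153.363 = 255.6205 mcg/mL·h
Trapezoidal AUC_0→6.5 (rectal suppository):
  [0→1.5]: (0.00+22.72)/2 × 1.5 = 17.04
  [1.5→3.5]: (22.72+28.79)/2 × 2 = 51.51
  [3.5→6.5]: (28.79+24.14)/2 × 3 = 79.395
  Sum = 147.945 mcg/mL·h
rectal suppository tail: 24.14/0.113 = 213.628; AUC_ev,0→∞ = 147.945 + 213.628 = 361.573 mcg/mL·h
F = (AUC_ev/D_ev)/(AUC_iv/D_iv) = (361.573/225)/(255.6205/150) = 1.60699/1.70414 = 0.9430

F = 0.94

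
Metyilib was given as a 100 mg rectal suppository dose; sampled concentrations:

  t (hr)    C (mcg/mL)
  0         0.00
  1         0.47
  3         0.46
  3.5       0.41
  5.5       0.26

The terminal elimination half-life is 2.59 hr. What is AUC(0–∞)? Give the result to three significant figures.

Trapezoidal AUC_0→5.5:
  [0→1]: (0.00+0.47)/2 × 1 = 0.235
  [1→3]: (0.47+0.46)/2 × 2 = 0.93
  [3→3.5]: (0.46+0.41)/2 × 0.5 = 0.2175
  [3.5→5.5]: (0.41+0.26)/2 × 2 = 0.67
  Sum = 2.0525 mcg/mL·hr
k_e = ln2 / t½ = 0.693147 / 2.59 = 0.2676 hr^-1
Extrapolated tail: C_last / k_e = 0.26 / 0.2676 = 0.972
AUC_0→∞ = 2.0525 + 0.972 = 3.0245 mcg/mL·hr

AUC = 3.02 mcg/mL·hr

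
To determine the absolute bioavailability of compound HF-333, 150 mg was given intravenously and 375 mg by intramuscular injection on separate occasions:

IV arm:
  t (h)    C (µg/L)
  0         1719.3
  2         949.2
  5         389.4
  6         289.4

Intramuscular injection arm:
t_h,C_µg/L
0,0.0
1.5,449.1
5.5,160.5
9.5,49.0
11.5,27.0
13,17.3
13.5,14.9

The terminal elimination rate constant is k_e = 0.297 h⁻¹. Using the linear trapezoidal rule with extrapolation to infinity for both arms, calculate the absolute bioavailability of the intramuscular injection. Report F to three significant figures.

F = 0.143

Trapezoidal AUC_0→6 (IV):
  [0→2]: (1719.3+949.2)/2 × 2 = 2668.5
  [2→5]: (949.2+389.4)/2 × 3 = 2007.9
  [5→6]: (389.4+289.4)/2 × 1 = 339.4
  Sum = 5015.8 µg/L·h
IV tail: 289.4/0.297 = 974.411; AUC_iv,0→∞ = 5015.8 + 974.411 = 5990.211 µg/L·h
Trapezoidal AUC_0→13.5 (intramuscular injection):
  [0→1.5]: (0.0+449.1)/2 × 1.5 = 336.825
  [1.5→5.5]: (449.1+160.5)/2 × 4 = 1219.2
  [5.5→9.5]: (160.5+49.0)/2 × 4 = 419.0
  [9.5→11.5]: (49.0+27.0)/2 × 2 = 76.0
  [11.5→13]: (27.0+17.3)/2 × 1.5 = 33.225
  [13→13.5]: (17.3+14.9)/2 × 0.5 = 8.05
  Sum = 2092.3 µg/L·h
intramuscular injection tail: 14.9/0.297 = 50.168; AUC_ev,0→∞ = 2092.3 + 50.168 = 2142.468 µg/L·h
F = (AUC_ev/D_ev)/(AUC_iv/D_iv) = (2142.468/375)/(5990.211/150) = 5.713248/39.93474 = 0.1431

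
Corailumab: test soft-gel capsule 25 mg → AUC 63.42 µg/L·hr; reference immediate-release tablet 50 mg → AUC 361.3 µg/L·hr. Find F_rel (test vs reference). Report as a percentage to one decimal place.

F_rel = 35.1%

F_rel = (AUC_test/D_test) / (AUC_ref/D_ref)
      = (63.42/25) / (361.3/50)
      = 2.5368 / 7.226 = 0.3511 = 35.11%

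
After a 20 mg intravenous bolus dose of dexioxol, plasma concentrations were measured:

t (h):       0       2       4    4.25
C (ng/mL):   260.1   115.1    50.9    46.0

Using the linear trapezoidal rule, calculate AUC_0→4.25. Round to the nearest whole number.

Trapezoidal AUC_0→4.25:
  [0→2]: (260.1+115.1)/2 × 2 = 375.2
  [2→4]: (115.1+50.9)/2 × 2 = 166.0
  [4→4.25]: (50.9+46.0)/2 × 0.25 = 12.1125
  Sum = 553.3125 ng/mL·h

AUC = 553 ng/mL·h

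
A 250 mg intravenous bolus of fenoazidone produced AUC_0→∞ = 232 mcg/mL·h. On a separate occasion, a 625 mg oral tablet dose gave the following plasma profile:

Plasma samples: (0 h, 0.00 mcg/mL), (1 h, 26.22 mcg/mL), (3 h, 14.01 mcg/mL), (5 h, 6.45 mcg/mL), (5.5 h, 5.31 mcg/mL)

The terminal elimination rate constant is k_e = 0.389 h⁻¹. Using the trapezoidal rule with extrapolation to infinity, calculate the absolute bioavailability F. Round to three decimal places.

F = 0.156

Trapezoidal AUC_0→5.5 (oral tablet):
  [0→1]: (0.00+26.22)/2 × 1 = 13.11
  [1→3]: (26.22+14.01)/2 × 2 = 40.23
  [3→5]: (14.01+6.45)/2 × 2 = 20.46
  [5→5.5]: (6.45+5.31)/2 × 0.5 = 2.94
  Sum = 76.74 mcg/mL·h
Tail: C_last/k_e = 5.31/0.389 = 13.650
AUC_0→∞ (oral tablet) = 76.74 + 13.650 = 90.39 mcg/mL·h
F = (AUC_ev/D_ev)/(AUC_iv/D_iv) = (90.39/625)/(232/250) = 0.144624/0.928 = 0.1558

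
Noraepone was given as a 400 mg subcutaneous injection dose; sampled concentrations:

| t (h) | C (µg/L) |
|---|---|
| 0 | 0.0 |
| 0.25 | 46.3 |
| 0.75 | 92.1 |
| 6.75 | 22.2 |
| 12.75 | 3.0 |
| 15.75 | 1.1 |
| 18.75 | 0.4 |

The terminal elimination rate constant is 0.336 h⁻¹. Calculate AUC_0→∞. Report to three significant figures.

AUC = 468 µg/L·h

Trapezoidal AUC_0→18.75:
  [0→0.25]: (0.0+46.3)/2 × 0.25 = 5.7875
  [0.25→0.75]: (46.3+92.1)/2 × 0.5 = 34.6
  [0.75→6.75]: (92.1+22.2)/2 × 6 = 342.9
  [6.75→12.75]: (22.2+3.0)/2 × 6 = 75.6
  [12.75→15.75]: (3.0+1.1)/2 × 3 = 6.15
  [15.75→18.75]: (1.1+0.4)/2 × 3 = 2.25
  Sum = 467.2875 µg/L·h
Extrapolated tail: C_last / k_e = 0.4 / 0.336 = 1.190
AUC_0→∞ = 467.2875 + 1.190 = 468.4775 µg/L·h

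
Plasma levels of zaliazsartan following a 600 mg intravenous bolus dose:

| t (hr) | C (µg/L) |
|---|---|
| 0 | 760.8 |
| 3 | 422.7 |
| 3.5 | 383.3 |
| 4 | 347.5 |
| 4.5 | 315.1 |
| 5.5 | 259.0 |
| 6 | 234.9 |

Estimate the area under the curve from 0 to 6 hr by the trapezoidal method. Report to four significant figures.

Trapezoidal AUC_0→6:
  [0→3]: (760.8+422.7)/2 × 3 = 1775.25
  [3→3.5]: (422.7+383.3)/2 × 0.5 = 201.5
  [3.5→4]: (383.3+347.5)/2 × 0.5 = 182.7
  [4→4.5]: (347.5+315.1)/2 × 0.5 = 165.65
  [4.5→5.5]: (315.1+259.0)/2 × 1 = 287.05
  [5.5→6]: (259.0+234.9)/2 × 0.5 = 123.475
  Sum = 2735.625 µg/L·hr

AUC = 2736 µg/L·hr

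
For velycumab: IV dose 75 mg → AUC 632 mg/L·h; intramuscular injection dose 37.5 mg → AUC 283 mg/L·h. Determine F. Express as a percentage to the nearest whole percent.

F = (AUC_ev / D_ev) / (AUC_iv / D_iv)
  = (283/37.5) / (632/75)
  = 7.54667 / 8.42667 = 0.8956
  = 89.56%

F = 90%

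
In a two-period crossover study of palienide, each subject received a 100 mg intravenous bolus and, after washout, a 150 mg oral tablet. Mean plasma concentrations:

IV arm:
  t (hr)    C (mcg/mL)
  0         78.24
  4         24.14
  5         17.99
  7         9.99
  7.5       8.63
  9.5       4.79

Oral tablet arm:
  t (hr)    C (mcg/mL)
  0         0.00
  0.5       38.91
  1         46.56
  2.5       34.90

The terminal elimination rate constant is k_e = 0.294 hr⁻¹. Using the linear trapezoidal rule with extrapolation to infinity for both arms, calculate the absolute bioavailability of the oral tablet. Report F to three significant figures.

F = 0.488

Trapezoidal AUC_0→9.5 (IV):
  [0→4]: (78.24+24.14)/2 × 4 = 204.76
  [4→5]: (24.14+17.99)/2 × 1 = 21.065
  [5→7]: (17.99+9.99)/2 × 2 = 27.98
  [7→7.5]: (9.99+8.63)/2 × 0.5 = 4.655
  [7.5→9.5]: (8.63+4.79)/2 × 2 = 13.42
  Sum = 271.88 mcg/mL·hr
IV tail: 4.79/0.294 = 16.293; AUC_iv,0→∞ = 271.88 + 16.293 = 288.173 mcg/mL·hr
Trapezoidal AUC_0→2.5 (oral tablet):
  [0→0.5]: (0.00+38.91)/2 × 0.5 = 9.7275
  [0.5→1]: (38.91+46.56)/2 × 0.5 = 21.3675
  [1→2.5]: (46.56+34.90)/2 × 1.5 = 61.095
  Sum = 92.19 mcg/mL·hr
oral tablet tail: 34.90/0.294 = 118.707; AUC_ev,0→∞ = 92.19 + 118.707 = 210.897 mcg/mL·hr
F = (AUC_ev/D_ev)/(AUC_iv/D_iv) = (210.897/150)/(288.173/100) = 1.40598/2.88173 = 0.4879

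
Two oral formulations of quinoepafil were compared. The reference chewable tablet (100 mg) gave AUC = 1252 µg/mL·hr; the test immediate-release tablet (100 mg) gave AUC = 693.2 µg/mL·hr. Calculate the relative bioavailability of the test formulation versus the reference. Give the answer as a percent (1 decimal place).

F_rel = (AUC_test/D_test) / (AUC_ref/D_ref)
      = (693.2/100) / (1252/100)
      = 6.932 / 12.52 = 0.5537 = 55.37%

F_rel = 55.4%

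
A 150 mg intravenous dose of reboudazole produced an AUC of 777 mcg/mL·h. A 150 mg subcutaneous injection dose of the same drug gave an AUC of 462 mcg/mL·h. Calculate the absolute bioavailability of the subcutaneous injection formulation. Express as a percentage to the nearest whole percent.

F = (AUC_ev / D_ev) / (AUC_iv / D_iv)
  = (462/150) / (777/150)
  = 3.08 / 5.18 = 0.5946
  = 59.46%

F = 59%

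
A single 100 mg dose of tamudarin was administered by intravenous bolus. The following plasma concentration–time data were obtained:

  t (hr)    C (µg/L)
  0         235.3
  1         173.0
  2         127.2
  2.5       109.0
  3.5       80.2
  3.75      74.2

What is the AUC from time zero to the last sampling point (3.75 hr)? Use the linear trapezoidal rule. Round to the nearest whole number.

AUC = 527 µg/L·hr

Trapezoidal AUC_0→3.75:
  [0→1]: (235.3+173.0)/2 × 1 = 204.15
  [1→2]: (173.0+127.2)/2 × 1 = 150.1
  [2→2.5]: (127.2+109.0)/2 × 0.5 = 59.05
  [2.5→3.5]: (109.0+80.2)/2 × 1 = 94.6
  [3.5→3.75]: (80.2+74.2)/2 × 0.25 = 19.3
  Sum = 527.2 µg/L·hr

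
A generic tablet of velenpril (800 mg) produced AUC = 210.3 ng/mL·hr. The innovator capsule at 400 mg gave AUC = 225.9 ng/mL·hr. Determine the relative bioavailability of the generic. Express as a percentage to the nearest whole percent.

F_rel = (AUC_test/D_test) / (AUC_ref/D_ref)
      = (210.3/800) / (225.9/400)
      = 0.262875 / 0.56475 = 0.4655 = 46.55%

F_rel = 47%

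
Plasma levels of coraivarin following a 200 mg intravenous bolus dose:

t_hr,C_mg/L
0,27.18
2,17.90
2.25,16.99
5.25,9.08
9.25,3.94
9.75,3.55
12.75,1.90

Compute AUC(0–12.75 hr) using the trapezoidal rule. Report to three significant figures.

Trapezoidal AUC_0→12.75:
  [0→2]: (27.18+17.90)/2 × 2 = 45.08
  [2→2.25]: (17.90+16.99)/2 × 0.25 = 4.36125
  [2.25→5.25]: (16.99+9.08)/2 × 3 = 39.105
  [5.25→9.25]: (9.08+3.94)/2 × 4 = 26.04
  [9.25→9.75]: (3.94+3.55)/2 × 0.5 = 1.8725
  [9.75→12.75]: (3.55+1.90)/2 × 3 = 8.175
  Sum = 124.63375 mg/L·hr

AUC = 125 mg/L·hr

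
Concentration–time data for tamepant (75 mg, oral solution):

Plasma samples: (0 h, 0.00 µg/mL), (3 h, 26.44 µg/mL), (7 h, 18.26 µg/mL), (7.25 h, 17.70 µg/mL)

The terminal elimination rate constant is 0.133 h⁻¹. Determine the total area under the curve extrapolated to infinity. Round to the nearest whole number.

AUC = 267 µg/mL·h

Trapezoidal AUC_0→7.25:
  [0→3]: (0.00+26.44)/2 × 3 = 39.66
  [3→7]: (26.44+18.26)/2 × 4 = 89.4
  [7→7.25]: (18.26+17.70)/2 × 0.25 = 4.495
  Sum = 133.555 µg/mL·h
Extrapolated tail: C_last / k_e = 17.70 / 0.133 = 133.083
AUC_0→∞ = 133.555 + 133.083 = 266.638 µg/mL·h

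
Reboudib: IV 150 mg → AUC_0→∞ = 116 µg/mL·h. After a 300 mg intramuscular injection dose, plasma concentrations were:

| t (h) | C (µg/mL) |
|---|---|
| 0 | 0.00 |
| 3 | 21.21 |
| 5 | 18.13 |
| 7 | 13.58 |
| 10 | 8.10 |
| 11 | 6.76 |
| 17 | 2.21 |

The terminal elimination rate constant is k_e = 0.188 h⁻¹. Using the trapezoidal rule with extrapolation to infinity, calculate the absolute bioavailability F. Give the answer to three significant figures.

Trapezoidal AUC_0→17 (intramuscular injection):
  [0→3]: (0.00+21.21)/2 × 3 = 31.815
  [3→5]: (21.21+18.13)/2 × 2 = 39.34
  [5→7]: (18.13+13.58)/2 × 2 = 31.71
  [7→10]: (13.58+8.10)/2 × 3 = 32.52
  [10→11]: (8.10+6.76)/2 × 1 = 7.43
  [11→17]: (6.76+2.21)/2 × 6 = 26.91
  Sum = 169.725 µg/mL·h
Tail: C_last/k_e = 2.21/0.188 = 11.755
AUC_0→∞ (intramuscular injection) = 169.725 + 11.755 = 181.48 µg/mL·h
F = (AUC_ev/D_ev)/(AUC_iv/D_iv) = (181.48/300)/(116/150) = 0.604933/0.773333 = 0.7822

F = 0.782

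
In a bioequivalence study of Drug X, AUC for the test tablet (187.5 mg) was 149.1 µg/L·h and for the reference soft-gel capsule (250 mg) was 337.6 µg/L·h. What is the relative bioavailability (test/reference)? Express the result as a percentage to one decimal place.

F_rel = (AUC_test/D_test) / (AUC_ref/D_ref)
      = (149.1/187.5) / (337.6/250)
      = 0.7952 / 1.3504 = 0.5889 = 58.89%

F_rel = 58.9%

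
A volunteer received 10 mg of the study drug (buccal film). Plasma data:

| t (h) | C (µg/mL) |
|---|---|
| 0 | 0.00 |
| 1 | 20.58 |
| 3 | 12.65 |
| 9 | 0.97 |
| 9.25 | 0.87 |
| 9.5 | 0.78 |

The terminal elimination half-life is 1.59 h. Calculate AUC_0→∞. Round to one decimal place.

Trapezoidal AUC_0→9.5:
  [0→1]: (0.00+20.58)/2 × 1 = 10.29
  [1→3]: (20.58+12.65)/2 × 2 = 33.23
  [3→9]: (12.65+0.97)/2 × 6 = 40.86
  [9→9.25]: (0.97+0.87)/2 × 0.25 = 0.23
  [9.25→9.5]: (0.87+0.78)/2 × 0.25 = 0.20625
  Sum = 84.81625 µg/mL·h
k_e = ln2 / t½ = 0.693147 / 1.59 = 0.4359 h^-1
Extrapolated tail: C_last / k_e = 0.78 / 0.4359 = 1.789
AUC_0→∞ = 84.81625 + 1.789 = 86.60525 µg/mL·h

AUC = 86.6 µg/mL·h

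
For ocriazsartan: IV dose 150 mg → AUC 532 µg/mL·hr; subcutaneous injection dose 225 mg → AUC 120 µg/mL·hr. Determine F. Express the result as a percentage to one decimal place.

F = 15.0%

F = (AUC_ev / D_ev) / (AUC_iv / D_iv)
  = (120/225) / (532/150)
  = 0.533333 / 3.54667 = 0.1504
  = 15.04%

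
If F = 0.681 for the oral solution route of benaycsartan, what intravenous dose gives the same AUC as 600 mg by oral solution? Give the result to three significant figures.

D_iv = 409 mg

Systemic exposure from an extravascular dose = F × D_ev, so the equivalent IV dose is F × D_ev.
D_iv = F × D_ev = 0.681 × 600 = 408.6 mg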